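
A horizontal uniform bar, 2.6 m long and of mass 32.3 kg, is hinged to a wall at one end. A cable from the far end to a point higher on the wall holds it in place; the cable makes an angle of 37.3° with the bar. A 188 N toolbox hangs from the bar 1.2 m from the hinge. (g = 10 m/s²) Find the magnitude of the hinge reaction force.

|H| ≈ 419 N

Take torques about the hinge: T sin 37.3° · 2.6 = 32.3×10×1.3 + 188×1.2 = 645.5 N·m.
So T = 645.5 / (0.6060 × 2.6) = 409.69 N.
ΣF_x = 0: H_x = T cos 37.3° = 325.9 N.
ΣF_y = 0: H_y = (32.3×10 + 188) − T sin 37.3° = 511 − 248.27 = 262.73 N.
|H| = √(H_x² + H_y²) = √((325.9)² + (262.73)²) = 418.61 N.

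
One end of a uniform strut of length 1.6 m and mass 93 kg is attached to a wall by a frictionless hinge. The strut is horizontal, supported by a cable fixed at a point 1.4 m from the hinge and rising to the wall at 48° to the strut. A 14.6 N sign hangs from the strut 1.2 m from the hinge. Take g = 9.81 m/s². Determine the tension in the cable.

T ≈ 718 N

Take torques about the hinge: T sin 48° · 1.4 = 93×9.81×0.8 + 14.6×1.2 = 747.38 N·m.
So T = 747.38 / (0.7431 × 1.4) = 718.36 N.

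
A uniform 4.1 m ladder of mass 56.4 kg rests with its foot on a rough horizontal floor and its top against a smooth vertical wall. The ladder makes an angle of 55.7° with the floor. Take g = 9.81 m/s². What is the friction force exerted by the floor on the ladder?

Torques about the foot: N_wall · 4.1 sin 55.7° = 56.4×9.81×2.05 cos 55.7° → N_wall = 188.71 N.
ΣF_x = 0: f_floor = N_wall = 188.71 N.

f ≈ 189 N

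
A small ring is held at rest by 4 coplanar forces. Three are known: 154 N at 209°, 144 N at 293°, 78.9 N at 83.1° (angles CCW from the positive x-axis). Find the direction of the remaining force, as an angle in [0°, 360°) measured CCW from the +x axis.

Sum the known components: ΣF_x = -68.95 N, ΣF_y = -128.9 N.
For equilibrium the remaining force must supply (−ΣF_x, −ΣF_y) = (68.95, 128.9) N.
Magnitude = √((68.95)² + (128.9)²) = 146.2 N; direction = atan2(128.9, 68.95) = 61.9°.

θ ≈ 61.9°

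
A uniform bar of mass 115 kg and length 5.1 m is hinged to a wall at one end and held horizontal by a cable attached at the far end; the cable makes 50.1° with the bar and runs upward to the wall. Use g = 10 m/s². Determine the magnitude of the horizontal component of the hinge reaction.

H_x ≈ 481 N

Take torques about the hinge: T sin 50.1° · 5.1 = 115×10×2.55 = 2932.5 N·m.
So T = 2932.5 / (0.7672 × 5.1) = 749.51 N.
ΣF_x = 0: H_x = T cos 50.1° = 480.77 N.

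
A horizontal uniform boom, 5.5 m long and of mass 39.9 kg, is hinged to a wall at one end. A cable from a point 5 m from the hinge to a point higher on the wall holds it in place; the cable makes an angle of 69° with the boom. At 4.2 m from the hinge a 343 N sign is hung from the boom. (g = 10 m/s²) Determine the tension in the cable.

Take torques about the hinge: T sin 69° · 5 = 39.9×10×2.75 + 343×4.2 = 2537.9 N·m.
So T = 2537.9 / (0.9336 × 5) = 543.68 N.

T ≈ 544 N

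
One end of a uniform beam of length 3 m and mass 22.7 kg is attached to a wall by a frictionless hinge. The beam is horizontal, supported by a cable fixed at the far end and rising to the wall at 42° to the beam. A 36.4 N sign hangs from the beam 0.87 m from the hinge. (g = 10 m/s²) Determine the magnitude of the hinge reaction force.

|H| ≈ 196 N

Take torques about the hinge: T sin 42° · 3 = 22.7×10×1.5 + 36.4×0.87 = 372.17 N·m.
So T = 372.17 / (0.6691 × 3) = 185.4 N.
ΣF_x = 0: H_x = T cos 42° = 137.78 N.
ΣF_y = 0: H_y = (22.7×10 + 36.4) − T sin 42° = 263.4 − 124.06 = 139.34 N.
|H| = √(H_x² + H_y²) = √((137.78)² + (139.34)²) = 195.96 N.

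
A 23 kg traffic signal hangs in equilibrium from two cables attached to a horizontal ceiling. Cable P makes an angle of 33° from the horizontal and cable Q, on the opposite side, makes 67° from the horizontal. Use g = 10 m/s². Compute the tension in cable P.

Weight W = 23 × 10 = 230 N acts straight down.
Horizontal: T_P cos 33° = T_Q cos 67°  →  T_Q = 2.146 T_P.
Vertical: T_P sin 33° + T_Q sin 67° = 230.
Substituting the horizontal relation into the vertical equation gives 2.52 T_P = 230, so T_P = 91.25 N.

T_P ≈ 91.3 N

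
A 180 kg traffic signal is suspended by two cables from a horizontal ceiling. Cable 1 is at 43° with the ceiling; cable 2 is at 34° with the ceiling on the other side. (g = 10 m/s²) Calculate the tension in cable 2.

T_2 ≈ 1350 N

Weight W = 180 × 10 = 1800 N acts straight down.
Horizontal: T_1 cos 43° = T_2 cos 34°  →  T_1 = 1.134 T_2.
Vertical: T_1 sin 43° + T_2 sin 34° = 1800.
Substituting the horizontal relation into the vertical equation gives 1.332 T_2 = 1800, so T_2 = 1351 N.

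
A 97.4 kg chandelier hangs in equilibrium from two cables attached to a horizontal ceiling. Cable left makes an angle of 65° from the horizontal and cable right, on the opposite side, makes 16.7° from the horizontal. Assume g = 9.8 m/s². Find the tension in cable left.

Weight W = 97.4 × 9.8 = 954.5 N acts straight down.
Horizontal: T_left cos 65° = T_right cos 16.7°  →  T_right = 0.4412 T_left.
Vertical: T_left sin 65° + T_right sin 16.7° = 954.5.
Substituting the horizontal relation into the vertical equation gives 1.033 T_left = 954.5, so T_left = 923.9 N.

T_left ≈ 924 N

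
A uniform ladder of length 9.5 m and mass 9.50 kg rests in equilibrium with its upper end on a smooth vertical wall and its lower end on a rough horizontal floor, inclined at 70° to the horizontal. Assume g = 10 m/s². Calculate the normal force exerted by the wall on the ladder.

Torques about the foot: N_wall · 9.5 sin 70° = 9.50×10×4.75 cos 70° → N_wall = 17.289 N.

N_wall ≈ 17.3 N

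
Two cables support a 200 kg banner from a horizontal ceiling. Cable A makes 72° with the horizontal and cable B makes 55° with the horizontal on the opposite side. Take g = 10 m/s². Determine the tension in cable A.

Weight W = 200 × 10 = 2000 N acts straight down.
Horizontal: T_A cos 72° = T_B cos 55°  →  T_B = 0.5388 T_A.
Vertical: T_A sin 72° + T_B sin 55° = 2000.
Substituting the horizontal relation into the vertical equation gives 1.392 T_A = 2000, so T_A = 1436 N.

T_A ≈ 1440 N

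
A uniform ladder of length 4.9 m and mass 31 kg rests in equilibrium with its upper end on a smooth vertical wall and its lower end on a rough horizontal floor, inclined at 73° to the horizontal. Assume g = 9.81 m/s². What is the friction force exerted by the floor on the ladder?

Torques about the foot: N_wall · 4.9 sin 73° = 31×9.81×2.45 cos 73° → N_wall = 46.488 N.
ΣF_x = 0: f_floor = N_wall = 46.488 N.

f ≈ 46.5 N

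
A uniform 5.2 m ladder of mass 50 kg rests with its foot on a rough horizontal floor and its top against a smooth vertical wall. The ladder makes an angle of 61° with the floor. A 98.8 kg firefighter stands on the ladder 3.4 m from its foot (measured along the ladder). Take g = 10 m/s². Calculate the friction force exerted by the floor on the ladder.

Torques about the foot: N_wall · 5.2 sin 61° = 50×10×2.6 cos 61° + 98.8×10×3.4 cos 61° → N_wall = 496.66 N.
ΣF_x = 0: f_floor = N_wall = 496.66 N.

f ≈ 497 N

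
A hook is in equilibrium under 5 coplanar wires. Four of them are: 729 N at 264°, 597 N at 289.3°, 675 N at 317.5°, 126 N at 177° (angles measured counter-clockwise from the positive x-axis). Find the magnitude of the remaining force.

Sum the known components: ΣF_x = 493 N, ΣF_y = -1738 N.
For equilibrium the remaining force must supply (−ΣF_x, −ΣF_y) = (-493, 1738) N.
Magnitude = √((-493)² + (1738)²) = 1806 N; direction = atan2(1738, -493) = 105.8°.

F ≈ 1810 N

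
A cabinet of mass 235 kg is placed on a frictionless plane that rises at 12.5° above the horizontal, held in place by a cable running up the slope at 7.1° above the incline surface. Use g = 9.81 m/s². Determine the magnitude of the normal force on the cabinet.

N ≈ 2190 N

Take axes along and perpendicular to the incline. Weight components: W sin 12.5° = 499 N down-slope, W cos 12.5° = 2251 N into the surface.
Along incline: T cos 7.1° = W sin 12.5° → T = 502.8 N.
Perpendicular: N = W cos 12.5° − T sin 7.1° = 2189 N.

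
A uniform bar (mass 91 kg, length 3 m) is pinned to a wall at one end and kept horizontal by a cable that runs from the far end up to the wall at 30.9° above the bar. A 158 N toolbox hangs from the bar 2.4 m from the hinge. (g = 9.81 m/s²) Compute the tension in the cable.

T ≈ 1120 N

Take torques about the hinge: T sin 30.9° · 3 = 91×9.81×1.5 + 158×2.4 = 1718.3 N·m.
So T = 1718.3 / (0.5135 × 3) = 1115.3 N.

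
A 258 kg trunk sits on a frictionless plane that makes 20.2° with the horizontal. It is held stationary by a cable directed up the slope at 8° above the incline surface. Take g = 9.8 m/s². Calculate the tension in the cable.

T ≈ 882 N

Take axes along and perpendicular to the incline. Weight components: W sin 20.2° = 873.1 N down-slope, W cos 20.2° = 2373 N into the surface.
Along incline: T cos 8° = W sin 20.2° → T = 881.6 N.
Perpendicular: N = W cos 20.2° − T sin 8° = 2250 N.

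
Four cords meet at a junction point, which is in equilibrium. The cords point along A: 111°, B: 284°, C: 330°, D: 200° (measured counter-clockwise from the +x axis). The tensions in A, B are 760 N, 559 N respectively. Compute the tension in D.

Resolve: ΣF_x = 760 cos 111° + 559 cos 284° + T_C cos 330° + T_D cos 200° = 0.
        ΣF_y = 760 sin 111° + 559 sin 284° + T_C sin 330° + T_D sin 200° = 0.
The known terms sum to (-137.1, 167.1) N, so 0.8660 T_C − 0.9397 T_D = 137.1 and -0.5000 T_C − 0.3420 T_D = -167.1.
Solving simultaneously: T_C = 266.2 N, T_D = 99.44 N.

T_D ≈ 99.4 N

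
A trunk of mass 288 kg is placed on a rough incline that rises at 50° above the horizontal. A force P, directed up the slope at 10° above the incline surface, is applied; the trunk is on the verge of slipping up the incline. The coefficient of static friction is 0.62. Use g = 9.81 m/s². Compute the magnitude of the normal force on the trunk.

N ≈ 1290 N

On the verge of sliding up the incline, friction equals μN and acts down the slope.
Perpendicular: N + P sin 10° = W cos 50° = 1816 N.
Along incline: P cos 10° = W sin 50° + μN  with W sin 50° = 2164 N.
Solving the pair for P and N: P = 3012 N, N = 1293 N (and f = μN = 801.7 N).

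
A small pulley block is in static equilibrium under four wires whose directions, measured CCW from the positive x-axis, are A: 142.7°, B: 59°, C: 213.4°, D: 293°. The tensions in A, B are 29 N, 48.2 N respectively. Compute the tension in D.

T_D ≈ 49 N

Resolve: ΣF_x = 29 cos 142.7° + 48.2 cos 59° + T_C cos 213.4° + T_D cos 293° = 0.
        ΣF_y = 29 sin 142.7° + 48.2 sin 59° + T_C sin 213.4° + T_D sin 293° = 0.
The known terms sum to (1.756, 58.89) N, so -0.8348 T_C + 0.3907 T_D = -1.756 and -0.5505 T_C − 0.9205 T_D = -58.89.
Solving simultaneously: T_C = 25.04 N, T_D = 49 N.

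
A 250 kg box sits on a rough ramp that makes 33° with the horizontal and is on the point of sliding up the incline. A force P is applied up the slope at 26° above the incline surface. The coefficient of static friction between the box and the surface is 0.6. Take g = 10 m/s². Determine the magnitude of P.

P ≈ 2250 N

On the verge of sliding up the incline, friction equals μN and acts down the slope.
Perpendicular: N + P sin 26° = W cos 33° = 2097 N.
Along incline: P cos 26° = W sin 33° + μN  with W sin 33° = 1362 N.
Solving the pair for P and N: P = 2255 N, N = 1108 N (and f = μN = 665 N).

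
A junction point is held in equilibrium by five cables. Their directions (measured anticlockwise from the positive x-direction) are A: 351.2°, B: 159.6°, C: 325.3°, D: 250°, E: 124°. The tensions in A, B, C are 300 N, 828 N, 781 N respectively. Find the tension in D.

T_D ≈ 27 N

Resolve: ΣF_x = 300 cos 351.2° + 828 cos 159.6° + 781 cos 325.3° + T_D cos 250° + T_E cos 124° = 0.
        ΣF_y = 300 sin 351.2° + 828 sin 159.6° + 781 sin 325.3° + T_D sin 250° + T_E sin 124° = 0.
The known terms sum to (162.5, -201.9) N, so -0.3420 T_D − 0.5592 T_E = -162.5 and -0.9397 T_D + 0.8290 T_E = 201.9.
Solving simultaneously: T_D = 26.97 N, T_E = 274.1 N.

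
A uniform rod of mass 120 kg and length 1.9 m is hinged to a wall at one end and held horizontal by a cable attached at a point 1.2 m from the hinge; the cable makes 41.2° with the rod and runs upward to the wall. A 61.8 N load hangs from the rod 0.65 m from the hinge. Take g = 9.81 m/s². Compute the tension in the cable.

Take torques about the hinge: T sin 41.2° · 1.2 = 120×9.81×0.95 + 61.8×0.65 = 1158.5 N·m.
So T = 1158.5 / (0.6587 × 1.2) = 1465.7 N.

T ≈ 1470 N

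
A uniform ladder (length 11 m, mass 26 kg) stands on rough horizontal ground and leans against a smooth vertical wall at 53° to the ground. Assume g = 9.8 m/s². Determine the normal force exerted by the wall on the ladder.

Torques about the foot: N_wall · 11 sin 53° = 26×9.8×5.5 cos 53° → N_wall = 96.003 N.

N_wall ≈ 96 N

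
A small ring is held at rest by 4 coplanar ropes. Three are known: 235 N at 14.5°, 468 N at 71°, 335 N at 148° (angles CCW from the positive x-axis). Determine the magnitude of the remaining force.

Sum the known components: ΣF_x = 95.78 N, ΣF_y = 678.9 N.
For equilibrium the remaining force must supply (−ΣF_x, −ΣF_y) = (-95.78, -678.9) N.
Magnitude = √((-95.78)² + (-678.9)²) = 685.6 N; direction = atan2(-678.9, -95.78) = 262.0°.

F ≈ 686 N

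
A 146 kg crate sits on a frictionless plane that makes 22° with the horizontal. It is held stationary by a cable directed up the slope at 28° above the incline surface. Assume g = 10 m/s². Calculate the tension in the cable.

T ≈ 619 N

Take axes along and perpendicular to the incline. Weight components: W sin 22° = 546.9 N down-slope, W cos 22° = 1354 N into the surface.
Along incline: T cos 28° = W sin 22° → T = 619.4 N.
Perpendicular: N = W cos 22° − T sin 28° = 1063 N.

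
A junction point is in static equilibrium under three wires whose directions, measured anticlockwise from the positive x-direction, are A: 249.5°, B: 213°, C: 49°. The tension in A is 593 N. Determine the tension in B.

Resolve: ΣF_x = 593 cos 249.5° + T_B cos 213° + T_C cos 49° = 0.
        ΣF_y = 593 sin 249.5° + T_B sin 213° + T_C sin 49° = 0.
The known terms sum to (-207.7, -555.4) N, so -0.8387 T_B + 0.6561 T_C = 207.7 and -0.5446 T_B + 0.7547 T_C = 555.4.
Solving simultaneously: T_B = 753.4 N, T_C = 1280 N.

T_B ≈ 753 N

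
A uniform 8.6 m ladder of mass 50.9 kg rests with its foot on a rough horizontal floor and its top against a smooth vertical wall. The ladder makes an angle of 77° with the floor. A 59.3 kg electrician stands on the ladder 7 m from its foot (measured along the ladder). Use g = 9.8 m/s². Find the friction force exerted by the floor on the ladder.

Torques about the foot: N_wall · 8.6 sin 77° = 50.9×9.8×4.3 cos 77° + 59.3×9.8×7 cos 77° → N_wall = 166.79 N.
ΣF_x = 0: f_floor = N_wall = 166.79 N.

f ≈ 167 N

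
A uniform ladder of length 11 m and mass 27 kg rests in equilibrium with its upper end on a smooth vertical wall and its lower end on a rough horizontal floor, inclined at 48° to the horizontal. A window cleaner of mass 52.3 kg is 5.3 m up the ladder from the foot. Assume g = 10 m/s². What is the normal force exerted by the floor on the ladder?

N_floor ≈ 793 N

ΣF_y = 0: N_floor = 27×10 + 52.3×10 = 793 N.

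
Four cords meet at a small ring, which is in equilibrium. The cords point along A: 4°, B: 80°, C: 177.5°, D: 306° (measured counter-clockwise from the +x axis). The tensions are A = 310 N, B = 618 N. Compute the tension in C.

T_C ≈ 904 N

Resolve: ΣF_x = 310 cos 4° + 618 cos 80° + T_C cos 177.5° + T_D cos 306° = 0.
        ΣF_y = 310 sin 4° + 618 sin 80° + T_C sin 177.5° + T_D sin 306° = 0.
The known terms sum to (416.6, 630.2) N, so -0.9990 T_C + 0.5878 T_D = -416.6 and 0.0436 T_C − 0.8090 T_D = -630.2.
Solving simultaneously: T_C = 904 N, T_D = 827.8 N.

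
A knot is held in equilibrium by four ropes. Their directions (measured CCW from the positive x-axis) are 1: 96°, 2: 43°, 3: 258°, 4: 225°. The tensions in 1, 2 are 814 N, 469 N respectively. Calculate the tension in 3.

Resolve: ΣF_x = 814 cos 96° + 469 cos 43° + T_3 cos 258° + T_4 cos 225° = 0.
        ΣF_y = 814 sin 96° + 469 sin 43° + T_3 sin 258° + T_4 sin 225° = 0.
The known terms sum to (257.9, 1129) N, so -0.2079 T_3 − 0.7071 T_4 = -257.9 and -0.9781 T_3 − 0.7071 T_4 = -1129.
Solving simultaneously: T_3 = 1131 N, T_4 = 32.07 N.

T_3 ≈ 1130 N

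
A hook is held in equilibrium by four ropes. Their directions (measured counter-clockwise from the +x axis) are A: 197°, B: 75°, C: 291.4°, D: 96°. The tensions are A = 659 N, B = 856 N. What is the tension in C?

T_C ≈ 1280 N

Resolve: ΣF_x = 659 cos 197° + 856 cos 75° + T_C cos 291.4° + T_D cos 96° = 0.
        ΣF_y = 659 sin 197° + 856 sin 75° + T_C sin 291.4° + T_D sin 96° = 0.
The known terms sum to (-408.7, 634.2) N, so 0.3649 T_C − 0.1045 T_D = 408.7 and -0.9311 T_C + 0.9945 T_D = -634.2.
Solving simultaneously: T_C = 1281 N, T_D = 561.4 N.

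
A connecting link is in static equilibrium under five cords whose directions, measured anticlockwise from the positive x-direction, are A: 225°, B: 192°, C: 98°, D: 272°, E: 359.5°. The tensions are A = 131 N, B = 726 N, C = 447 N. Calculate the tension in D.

Resolve: ΣF_x = 131 cos 225° + 726 cos 192° + 447 cos 98° + T_D cos 272° + T_E cos 359.5° = 0.
        ΣF_y = 131 sin 225° + 726 sin 192° + 447 sin 98° + T_D sin 272° + T_E sin 359.5° = 0.
The known terms sum to (-865, 199.1) N, so 0.0349 T_D + 1.0000 T_E = 865 and -0.9994 T_D − 0.0087 T_E = -199.1.
Solving simultaneously: T_D = 191.7 N, T_E = 858.3 N.

T_D ≈ 192 N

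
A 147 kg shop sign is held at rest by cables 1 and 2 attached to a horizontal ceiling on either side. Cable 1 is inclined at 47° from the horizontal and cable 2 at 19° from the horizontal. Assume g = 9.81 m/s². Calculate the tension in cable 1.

Weight W = 147 × 9.81 = 1442 N acts straight down.
Horizontal: T_1 cos 47° = T_2 cos 19°  →  T_2 = 0.7213 T_1.
Vertical: T_1 sin 47° + T_2 sin 19° = 1442.
Substituting the horizontal relation into the vertical equation gives 0.9662 T_1 = 1442, so T_1 = 1493 N.

T_1 ≈ 1490 N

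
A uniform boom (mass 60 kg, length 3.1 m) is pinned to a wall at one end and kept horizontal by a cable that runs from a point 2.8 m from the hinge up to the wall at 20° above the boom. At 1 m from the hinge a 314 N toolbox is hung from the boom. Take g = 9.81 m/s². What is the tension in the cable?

Take torques about the hinge: T sin 20° · 2.8 = 60×9.81×1.55 + 314×1 = 1226.3 N·m.
So T = 1226.3 / (0.3420 × 2.8) = 1280.6 N.

T ≈ 1280 N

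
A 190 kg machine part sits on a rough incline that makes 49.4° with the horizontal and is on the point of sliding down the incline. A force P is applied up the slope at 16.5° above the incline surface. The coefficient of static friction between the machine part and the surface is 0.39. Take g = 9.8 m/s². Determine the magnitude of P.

P ≈ 1110 N

On the verge of sliding down the incline, friction equals μN and acts up the slope.
Perpendicular: N + P sin 16.5° = W cos 49.4° = 1212 N.
Along incline: P cos 16.5° + μN = W sin 49.4° with W sin 49.4° = 1414 N.
Solving the pair for P and N: P = 1110 N, N = 896.5 N (and f = μN = 349.6 N).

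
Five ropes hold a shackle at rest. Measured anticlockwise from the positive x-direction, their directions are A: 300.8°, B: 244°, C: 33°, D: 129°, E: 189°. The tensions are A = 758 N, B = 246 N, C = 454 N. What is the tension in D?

Resolve: ΣF_x = 758 cos 300.8° + 246 cos 244° + 454 cos 33° + T_D cos 129° + T_E cos 189° = 0.
        ΣF_y = 758 sin 300.8° + 246 sin 244° + 454 sin 33° + T_D sin 129° + T_E sin 189° = 0.
The known terms sum to (661, -624.9) N, so -0.6293 T_D − 0.9877 T_E = -661 and 0.7771 T_D − 0.1564 T_E = 624.9.
Solving simultaneously: T_D = 832.1 N, T_E = 139.1 N.

T_D ≈ 832 N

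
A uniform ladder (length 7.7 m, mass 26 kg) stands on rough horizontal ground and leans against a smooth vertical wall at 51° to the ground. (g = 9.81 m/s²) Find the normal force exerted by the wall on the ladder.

Torques about the foot: N_wall · 7.7 sin 51° = 26×9.81×3.85 cos 51° → N_wall = 103.27 N.

N_wall ≈ 103 N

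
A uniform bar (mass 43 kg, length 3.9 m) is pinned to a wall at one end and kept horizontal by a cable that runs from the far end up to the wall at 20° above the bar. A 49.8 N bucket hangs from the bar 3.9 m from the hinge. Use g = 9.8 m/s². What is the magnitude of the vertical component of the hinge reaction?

Take torques about the hinge: T sin 20° · 3.9 = 43×9.8×1.95 + 49.8×3.9 = 1016 N·m.
So T = 1016 / (0.3420 × 3.9) = 761.65 N.
ΣF_y = 0: H_y = (43×9.8 + 49.8) − T sin 20° = 471.2 − 260.5 = 210.7 N.

|H_y| ≈ 211 N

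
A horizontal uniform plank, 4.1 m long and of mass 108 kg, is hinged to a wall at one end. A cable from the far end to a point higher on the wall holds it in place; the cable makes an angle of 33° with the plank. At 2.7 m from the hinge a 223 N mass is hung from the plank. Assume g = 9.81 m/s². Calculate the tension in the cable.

T ≈ 1240 N

Take torques about the hinge: T sin 33° · 4.1 = 108×9.81×2.05 + 223×2.7 = 2774 N·m.
So T = 2774 / (0.5446 × 4.1) = 1242.3 N.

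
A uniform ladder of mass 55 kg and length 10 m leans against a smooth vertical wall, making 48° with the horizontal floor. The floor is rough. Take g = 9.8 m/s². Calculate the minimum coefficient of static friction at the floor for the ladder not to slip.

ΣF_y = 0: N_floor = 55×9.8 = 539 N.
Torques about the foot: N_wall · 10 sin 48° = 55×9.8×5 cos 48° → N_wall = 242.66 N.
ΣF_x = 0: f_floor = N_wall = 242.66 N.
μ_min = f_floor / N_floor = 242.66 / 539 = 0.4502.

μ_min ≈ 0.450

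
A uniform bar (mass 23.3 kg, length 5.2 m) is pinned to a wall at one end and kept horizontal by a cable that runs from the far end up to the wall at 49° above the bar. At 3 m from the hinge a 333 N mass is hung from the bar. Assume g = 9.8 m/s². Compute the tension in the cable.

Take torques about the hinge: T sin 49° · 5.2 = 23.3×9.8×2.6 + 333×3 = 1592.7 N·m.
So T = 1592.7 / (0.7547 × 5.2) = 405.83 N.

T ≈ 406 N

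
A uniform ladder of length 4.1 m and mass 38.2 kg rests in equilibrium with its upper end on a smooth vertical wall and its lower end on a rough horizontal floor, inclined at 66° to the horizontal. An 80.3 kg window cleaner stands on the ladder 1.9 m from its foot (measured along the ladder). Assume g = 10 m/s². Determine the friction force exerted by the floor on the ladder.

f ≈ 251 N

Torques about the foot: N_wall · 4.1 sin 66° = 38.2×10×2.05 cos 66° + 80.3×10×1.9 cos 66° → N_wall = 250.72 N.
ΣF_x = 0: f_floor = N_wall = 250.72 N.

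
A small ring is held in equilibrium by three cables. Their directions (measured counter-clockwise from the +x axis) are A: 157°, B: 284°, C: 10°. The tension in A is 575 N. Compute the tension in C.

Resolve: ΣF_x = 575 cos 157° + T_B cos 284° + T_C cos 10° = 0.
        ΣF_y = 575 sin 157° + T_B sin 284° + T_C sin 10° = 0.
The known terms sum to (-529.3, 224.7) N, so 0.2419 T_B + 0.9848 T_C = 529.3 and -0.9703 T_B + 0.1736 T_C = -224.7.
Solving simultaneously: T_B = 313.9 N, T_C = 460.3 N.

T_C ≈ 460 N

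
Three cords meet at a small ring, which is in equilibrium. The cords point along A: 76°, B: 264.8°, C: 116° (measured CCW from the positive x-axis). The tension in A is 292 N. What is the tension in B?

T_B ≈ 362 N

Resolve: ΣF_x = 292 cos 76° + T_B cos 264.8° + T_C cos 116° = 0.
        ΣF_y = 292 sin 76° + T_B sin 264.8° + T_C sin 116° = 0.
The known terms sum to (70.64, 283.3) N, so -0.0906 T_B − 0.4384 T_C = -70.64 and -0.9959 T_B + 0.8988 T_C = -283.3.
Solving simultaneously: T_B = 362.3 N, T_C = 86.23 N.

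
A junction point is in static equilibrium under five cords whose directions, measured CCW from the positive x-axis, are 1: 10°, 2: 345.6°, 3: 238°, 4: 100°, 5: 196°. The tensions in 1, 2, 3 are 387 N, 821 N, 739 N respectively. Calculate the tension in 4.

T_4 ≈ 956 N

Resolve: ΣF_x = 387 cos 10° + 821 cos 345.6° + 739 cos 238° + T_4 cos 100° + T_5 cos 196° = 0.
        ΣF_y = 387 sin 10° + 821 sin 345.6° + 739 sin 238° + T_4 sin 100° + T_5 sin 196° = 0.
The known terms sum to (784.7, -763.7) N, so -0.1736 T_4 − 0.9613 T_5 = -784.7 and 0.9848 T_4 − 0.2756 T_5 = 763.7.
Solving simultaneously: T_4 = 955.6 N, T_5 = 643.7 N.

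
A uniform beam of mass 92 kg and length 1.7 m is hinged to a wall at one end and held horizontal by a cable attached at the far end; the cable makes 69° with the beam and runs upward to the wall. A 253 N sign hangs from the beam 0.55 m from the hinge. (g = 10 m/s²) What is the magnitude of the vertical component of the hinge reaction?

Take torques about the hinge: T sin 69° · 1.7 = 92×10×0.85 + 253×0.55 = 921.15 N·m.
So T = 921.15 / (0.9336 × 1.7) = 580.4 N.
ΣF_y = 0: H_y = (92×10 + 253) − T sin 69° = 1173 − 541.85 = 631.15 N.

|H_y| ≈ 631 N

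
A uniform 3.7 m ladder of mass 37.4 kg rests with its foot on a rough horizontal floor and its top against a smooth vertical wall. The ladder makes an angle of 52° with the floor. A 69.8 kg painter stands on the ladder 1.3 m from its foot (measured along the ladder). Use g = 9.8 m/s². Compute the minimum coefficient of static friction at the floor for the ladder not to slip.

ΣF_y = 0: N_floor = 37.4×9.8 + 69.8×9.8 = 1050.6 N.
Torques about the foot: N_wall · 3.7 sin 52° = 37.4×9.8×1.85 cos 52° + 69.8×9.8×1.3 cos 52° → N_wall = 330.95 N.
ΣF_x = 0: f_floor = N_wall = 330.95 N.
μ_min = f_floor / N_floor = 330.95 / 1050.6 = 0.315.

μ_min ≈ 0.315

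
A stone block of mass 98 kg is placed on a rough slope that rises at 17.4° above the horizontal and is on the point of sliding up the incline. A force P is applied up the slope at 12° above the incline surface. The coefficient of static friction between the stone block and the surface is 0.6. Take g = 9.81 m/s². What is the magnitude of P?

P ≈ 760 N

On the verge of sliding up the incline, friction equals μN and acts down the slope.
Perpendicular: N + P sin 12° = W cos 17.4° = 917.4 N.
Along incline: P cos 12° = W sin 17.4° + μN  with W sin 17.4° = 287.5 N.
Solving the pair for P and N: P = 759.8 N, N = 759.4 N (and f = μN = 455.7 N).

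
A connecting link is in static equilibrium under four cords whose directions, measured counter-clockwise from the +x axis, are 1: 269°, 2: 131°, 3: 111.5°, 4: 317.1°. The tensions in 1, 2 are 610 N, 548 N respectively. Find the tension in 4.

T_4 ≈ 964 N

Resolve: ΣF_x = 610 cos 269° + 548 cos 131° + T_3 cos 111.5° + T_4 cos 317.1° = 0.
        ΣF_y = 610 sin 269° + 548 sin 131° + T_3 sin 111.5° + T_4 sin 317.1° = 0.
The known terms sum to (-370.2, -196.3) N, so -0.3665 T_3 + 0.7325 T_4 = 370.2 and 0.9304 T_3 − 0.6807 T_4 = 196.3.
Solving simultaneously: T_3 = 916 N, T_4 = 963.6 N.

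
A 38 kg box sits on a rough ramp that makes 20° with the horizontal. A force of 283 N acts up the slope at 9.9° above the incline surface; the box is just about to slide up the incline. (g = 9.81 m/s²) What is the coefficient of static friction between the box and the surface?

μ ≈ 0.502

On the verge of sliding up the incline, friction is at its maximum μN and acts down the slope.
Perpendicular to incline: N = W cos 20° − P sin 9.9° = 350.3 − 48.66 = 301.6 N.
Along incline: P cos 9.9° − μN = W sin 20° → μ = −(W sin 20° − P cos 9.9°) / N = 0.5015.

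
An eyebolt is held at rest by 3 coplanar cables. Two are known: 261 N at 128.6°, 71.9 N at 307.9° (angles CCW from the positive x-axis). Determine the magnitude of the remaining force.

F ≈ 189 N

Sum the known components: ΣF_x = -118.7 N, ΣF_y = 147.2 N.
For equilibrium the remaining force must supply (−ΣF_x, −ΣF_y) = (118.7, -147.2) N.
Magnitude = √((118.7)² + (-147.2)²) = 189.1 N; direction = atan2(-147.2, 118.7) = 308.9°.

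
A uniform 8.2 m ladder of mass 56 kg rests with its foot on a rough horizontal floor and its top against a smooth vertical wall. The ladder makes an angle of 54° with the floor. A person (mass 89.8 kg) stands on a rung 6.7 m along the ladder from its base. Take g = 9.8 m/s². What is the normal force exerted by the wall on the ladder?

Torques about the foot: N_wall · 8.2 sin 54° = 56×9.8×4.1 cos 54° + 89.8×9.8×6.7 cos 54° → N_wall = 721.79 N.

N_wall ≈ 722 N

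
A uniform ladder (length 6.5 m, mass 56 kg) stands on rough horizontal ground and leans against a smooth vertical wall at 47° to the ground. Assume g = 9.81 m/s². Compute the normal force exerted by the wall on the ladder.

N_wall ≈ 256 N

Torques about the foot: N_wall · 6.5 sin 47° = 56×9.81×3.25 cos 47° → N_wall = 256.14 N.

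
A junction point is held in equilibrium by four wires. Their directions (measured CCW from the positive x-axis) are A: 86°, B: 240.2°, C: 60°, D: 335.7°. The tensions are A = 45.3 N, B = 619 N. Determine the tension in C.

Resolve: ΣF_x = 45.3 cos 86° + 619 cos 240.2° + T_C cos 60° + T_D cos 335.7° = 0.
        ΣF_y = 45.3 sin 86° + 619 sin 240.2° + T_C sin 60° + T_D sin 335.7° = 0.
The known terms sum to (-304.5, -492) N, so 0.5000 T_C + 0.9114 T_D = 304.5 and 0.8660 T_C − 0.4115 T_D = 492.
Solving simultaneously: T_C = 576.5 N, T_D = 17.79 N.

T_C ≈ 577 N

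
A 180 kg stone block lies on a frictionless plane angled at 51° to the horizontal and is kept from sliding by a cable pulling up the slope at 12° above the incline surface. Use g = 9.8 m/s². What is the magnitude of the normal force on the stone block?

N ≈ 819 N

Take axes along and perpendicular to the incline. Weight components: W sin 51° = 1371 N down-slope, W cos 51° = 1110 N into the surface.
Along incline: T cos 12° = W sin 51° → T = 1402 N.
Perpendicular: N = W cos 51° − T sin 12° = 818.7 N.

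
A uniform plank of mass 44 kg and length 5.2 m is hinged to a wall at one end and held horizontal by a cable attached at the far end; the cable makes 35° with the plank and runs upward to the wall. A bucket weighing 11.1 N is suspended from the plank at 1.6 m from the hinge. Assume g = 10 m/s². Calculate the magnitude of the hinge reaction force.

Take torques about the hinge: T sin 35° · 5.2 = 44×10×2.6 + 11.1×1.6 = 1161.8 N·m.
So T = 1161.8 / (0.5736 × 5.2) = 389.51 N.
ΣF_x = 0: H_x = T cos 35° = 319.07 N.
ΣF_y = 0: H_y = (44×10 + 11.1) − T sin 35° = 451.1 − 223.42 = 227.68 N.
|H| = √(H_x² + H_y²) = √((319.07)² + (227.68)²) = 391.98 N.

|H| ≈ 392 N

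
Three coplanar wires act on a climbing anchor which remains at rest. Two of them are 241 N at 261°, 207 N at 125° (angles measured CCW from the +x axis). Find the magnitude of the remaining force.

F ≈ 171 N

Sum the known components: ΣF_x = -156.4 N, ΣF_y = -68.47 N.
For equilibrium the remaining force must supply (−ΣF_x, −ΣF_y) = (156.4, 68.47) N.
Magnitude = √((156.4)² + (68.47)²) = 170.8 N; direction = atan2(68.47, 156.4) = 23.6°.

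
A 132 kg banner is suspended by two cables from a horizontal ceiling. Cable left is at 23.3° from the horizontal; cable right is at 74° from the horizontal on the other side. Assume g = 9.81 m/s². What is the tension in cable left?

T_left ≈ 360 N

Weight W = 132 × 9.81 = 1295 N acts straight down.
Horizontal: T_left cos 23.3° = T_right cos 74°  →  T_right = 3.332 T_left.
Vertical: T_left sin 23.3° + T_right sin 74° = 1295.
Substituting the horizontal relation into the vertical equation gives 3.599 T_left = 1295, so T_left = 359.8 N.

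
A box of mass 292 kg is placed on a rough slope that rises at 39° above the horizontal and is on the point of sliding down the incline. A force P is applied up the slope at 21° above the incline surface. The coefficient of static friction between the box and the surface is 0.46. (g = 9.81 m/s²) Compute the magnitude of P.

P ≈ 1010 N

On the verge of sliding down the incline, friction equals μN and acts up the slope.
Perpendicular: N + P sin 21° = W cos 39° = 2226 N.
Along incline: P cos 21° + μN = W sin 39° with W sin 39° = 1803 N.
Solving the pair for P and N: P = 1013 N, N = 1863 N (and f = μN = 857 N).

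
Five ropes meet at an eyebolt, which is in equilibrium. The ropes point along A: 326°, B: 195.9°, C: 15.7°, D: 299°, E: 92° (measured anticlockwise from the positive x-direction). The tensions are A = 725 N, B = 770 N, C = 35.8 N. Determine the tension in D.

T_D ≈ 278 N

Resolve: ΣF_x = 725 cos 326° + 770 cos 195.9° + 35.8 cos 15.7° + T_D cos 299° + T_E cos 92° = 0.
        ΣF_y = 725 sin 326° + 770 sin 195.9° + 35.8 sin 15.7° + T_D sin 299° + T_E sin 92° = 0.
The known terms sum to (-105, -606.7) N, so 0.4848 T_D − 0.0349 T_E = 105 and -0.8746 T_D + 0.9994 T_E = 606.7.
Solving simultaneously: T_D = 277.8 N, T_E = 850.2 N.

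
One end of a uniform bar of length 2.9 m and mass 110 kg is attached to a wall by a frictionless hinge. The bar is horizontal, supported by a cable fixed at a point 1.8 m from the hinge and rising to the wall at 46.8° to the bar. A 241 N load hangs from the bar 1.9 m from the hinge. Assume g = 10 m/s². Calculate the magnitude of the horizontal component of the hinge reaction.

H_x ≈ 1070 N

Take torques about the hinge: T sin 46.8° · 1.8 = 110×10×1.45 + 241×1.9 = 2052.9 N·m.
So T = 2052.9 / (0.7290 × 1.8) = 1564.5 N.
ΣF_x = 0: H_x = T cos 46.8° = 1071 N.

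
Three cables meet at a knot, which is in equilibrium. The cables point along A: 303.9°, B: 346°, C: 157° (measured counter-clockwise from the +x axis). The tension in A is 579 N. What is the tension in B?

Resolve: ΣF_x = 579 cos 303.9° + T_B cos 346° + T_C cos 157° = 0.
        ΣF_y = 579 sin 303.9° + T_B sin 346° + T_C sin 157° = 0.
The known terms sum to (322.9, -480.6) N, so 0.9703 T_B − 0.9205 T_C = -322.9 and -0.2419 T_B + 0.3907 T_C = 480.6.
Solving simultaneously: T_B = 2021 N, T_C = 2481 N.

T_B ≈ 2020 N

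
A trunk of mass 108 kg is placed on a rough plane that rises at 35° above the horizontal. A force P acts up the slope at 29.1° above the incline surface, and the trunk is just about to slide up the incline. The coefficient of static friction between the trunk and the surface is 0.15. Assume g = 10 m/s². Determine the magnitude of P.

P ≈ 794 N

On the verge of sliding up the incline, friction equals μN and acts down the slope.
Perpendicular: N + P sin 29.1° = W cos 35° = 884.7 N.
Along incline: P cos 29.1° = W sin 35° + μN  with W sin 35° = 619.5 N.
Solving the pair for P and N: P = 794.5 N, N = 498.3 N (and f = μN = 74.74 N).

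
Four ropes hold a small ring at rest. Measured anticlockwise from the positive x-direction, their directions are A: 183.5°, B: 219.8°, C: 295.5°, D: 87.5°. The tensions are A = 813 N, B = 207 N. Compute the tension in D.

Resolve: ΣF_x = 813 cos 183.5° + 207 cos 219.8° + T_C cos 295.5° + T_D cos 87.5° = 0.
        ΣF_y = 813 sin 183.5° + 207 sin 219.8° + T_C sin 295.5° + T_D sin 87.5° = 0.
The known terms sum to (-970.5, -182.1) N, so 0.4305 T_C + 0.0436 T_D = 970.5 and -0.9026 T_C + 0.9990 T_D = 182.1.
Solving simultaneously: T_C = 2048 N, T_D = 2033 N.

T_D ≈ 2030 N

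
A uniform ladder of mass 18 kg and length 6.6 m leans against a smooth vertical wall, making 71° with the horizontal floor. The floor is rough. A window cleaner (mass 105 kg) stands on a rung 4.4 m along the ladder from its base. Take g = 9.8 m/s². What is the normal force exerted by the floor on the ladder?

ΣF_y = 0: N_floor = 18×9.8 + 105×9.8 = 1205.4 N.

N_floor ≈ 1210 N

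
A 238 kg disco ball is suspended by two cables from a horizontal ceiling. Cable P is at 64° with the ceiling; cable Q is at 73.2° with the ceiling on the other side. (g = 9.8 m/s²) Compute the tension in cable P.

Weight W = 238 × 9.8 = 2332 N acts straight down.
Horizontal: T_P cos 64° = T_Q cos 73.2°  →  T_Q = 1.517 T_P.
Vertical: T_P sin 64° + T_Q sin 73.2° = 2332.
Substituting the horizontal relation into the vertical equation gives 2.351 T_P = 2332, so T_P = 992.2 N.

T_P ≈ 992 N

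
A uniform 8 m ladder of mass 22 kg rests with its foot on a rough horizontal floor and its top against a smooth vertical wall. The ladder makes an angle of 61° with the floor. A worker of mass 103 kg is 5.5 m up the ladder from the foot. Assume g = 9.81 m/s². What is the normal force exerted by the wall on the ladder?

N_wall ≈ 445 N

Torques about the foot: N_wall · 8 sin 61° = 22×9.81×4 cos 61° + 103×9.81×5.5 cos 61° → N_wall = 444.88 N.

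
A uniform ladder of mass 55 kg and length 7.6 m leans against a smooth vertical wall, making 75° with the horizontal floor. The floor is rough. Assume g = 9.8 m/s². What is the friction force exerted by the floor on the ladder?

Torques about the foot: N_wall · 7.6 sin 75° = 55×9.8×3.8 cos 75° → N_wall = 72.212 N.
ΣF_x = 0: f_floor = N_wall = 72.212 N.

f ≈ 72.2 N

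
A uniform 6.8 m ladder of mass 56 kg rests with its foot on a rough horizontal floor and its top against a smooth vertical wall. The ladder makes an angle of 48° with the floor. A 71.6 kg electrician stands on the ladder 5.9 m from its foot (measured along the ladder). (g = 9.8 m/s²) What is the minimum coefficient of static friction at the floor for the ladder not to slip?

ΣF_y = 0: N_floor = 56×9.8 + 71.6×9.8 = 1250.5 N.
Torques about the foot: N_wall · 6.8 sin 48° = 56×9.8×3.4 cos 48° + 71.6×9.8×5.9 cos 48° → N_wall = 795.25 N.
ΣF_x = 0: f_floor = N_wall = 795.25 N.
μ_min = f_floor / N_floor = 795.25 / 1250.5 = 0.636.

μ_min ≈ 0.636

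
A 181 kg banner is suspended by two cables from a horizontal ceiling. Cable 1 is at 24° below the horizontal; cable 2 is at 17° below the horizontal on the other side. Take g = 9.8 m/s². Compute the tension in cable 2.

Weight W = 181 × 9.8 = 1774 N acts straight down.
Horizontal: T_1 cos 24° = T_2 cos 17°  →  T_1 = 1.047 T_2.
Vertical: T_1 sin 24° + T_2 sin 17° = 1774.
Substituting the horizontal relation into the vertical equation gives 0.7181 T_2 = 1774, so T_2 = 2470 N.

T_2 ≈ 2470 N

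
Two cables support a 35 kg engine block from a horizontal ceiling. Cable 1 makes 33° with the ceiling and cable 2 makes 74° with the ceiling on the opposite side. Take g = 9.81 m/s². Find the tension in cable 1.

Weight W = 35 × 9.81 = 343.4 N acts straight down.
Horizontal: T_1 cos 33° = T_2 cos 74°  →  T_2 = 3.043 T_1.
Vertical: T_1 sin 33° + T_2 sin 74° = 343.4.
Substituting the horizontal relation into the vertical equation gives 3.469 T_1 = 343.4, so T_1 = 98.96 N.

T_1 ≈ 99 N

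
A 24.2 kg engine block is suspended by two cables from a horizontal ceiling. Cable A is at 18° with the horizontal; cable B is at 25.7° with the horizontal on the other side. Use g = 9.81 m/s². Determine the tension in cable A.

Weight W = 24.2 × 9.81 = 237.4 N acts straight down.
Horizontal: T_A cos 18° = T_B cos 25.7°  →  T_B = 1.055 T_A.
Vertical: T_A sin 18° + T_B sin 25.7° = 237.4.
Substituting the horizontal relation into the vertical equation gives 0.7667 T_A = 237.4, so T_A = 309.6 N.

T_A ≈ 310 N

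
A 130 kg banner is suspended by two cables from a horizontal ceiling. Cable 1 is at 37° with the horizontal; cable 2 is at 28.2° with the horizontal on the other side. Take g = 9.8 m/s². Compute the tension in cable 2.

Weight W = 130 × 9.8 = 1274 N acts straight down.
Horizontal: T_1 cos 37° = T_2 cos 28.2°  →  T_1 = 1.104 T_2.
Vertical: T_1 sin 37° + T_2 sin 28.2° = 1274.
Substituting the horizontal relation into the vertical equation gives 1.137 T_2 = 1274, so T_2 = 1121 N.

T_2 ≈ 1120 N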